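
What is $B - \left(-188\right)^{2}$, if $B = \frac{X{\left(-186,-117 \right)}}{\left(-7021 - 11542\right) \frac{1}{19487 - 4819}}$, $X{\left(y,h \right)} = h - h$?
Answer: $-35344$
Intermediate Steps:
$X{\left(y,h \right)} = 0$
$B = 0$ ($B = \frac{0}{\left(-7021 - 11542\right) \frac{1}{19487 - 4819}} = \frac{0}{\left(-18563\right) \frac{1}{14668}} = \frac{0}{- \frac{977}{772}} = 0 \left(- \frac{772}{977}\right) = 0$)
$B - \left(-188\right)^{2} = 0 - \left(-188\right)^{2} = 0 - 35344 = -35344$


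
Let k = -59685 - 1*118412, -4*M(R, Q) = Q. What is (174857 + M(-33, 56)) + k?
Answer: -3254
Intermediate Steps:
M(R, Q) = -Q/4
k = -178097 (k = -59685 - 118412 = -178097)
(174857 + M(-33, 56)) + k = (174857 - ¼*56) - 178097 = (174857 - 14) - 178097 = 174843 - 178097 = -3254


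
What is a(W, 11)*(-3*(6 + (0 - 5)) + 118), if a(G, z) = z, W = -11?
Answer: 1265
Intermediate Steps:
a(W, 11)*(-3*(6 + (0 - 5)) + 118) = 11*(-3*(6 + (0 - 5)) + 118) = 11*(-3*(6 - 5) + 118) = 11*(-3*1 + 118) = 11*(-3 + 118) = 11*115 = 1265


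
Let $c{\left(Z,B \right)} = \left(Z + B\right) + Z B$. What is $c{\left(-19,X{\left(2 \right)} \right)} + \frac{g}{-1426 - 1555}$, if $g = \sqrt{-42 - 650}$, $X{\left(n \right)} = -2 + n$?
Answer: $-19 - \frac{2 i \sqrt{173}}{2981} \approx -19.0 - 0.0088245 i$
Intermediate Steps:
$g = 2 i \sqrt{173}$ ($g = \sqrt{-692} = 2 i \sqrt{173} \approx 26.306 i$)
$c{\left(Z,B \right)} = B + Z + B Z$ ($c{\left(Z,B \right)} = \left(B + Z\right) + B Z = B + Z + B Z$)
$c{\left(-19,X{\left(2 \right)} \right)} + \frac{g}{-1426 - 1555} = \left(\left(-2 + 2\right) - 19 + \left(-2 + 2\right) \left(-19\right)\right) + \frac{2 i \sqrt{173}}{-1426 - 1555} = \left(0 - 19 + 0 \left(-19\right)\right) + \frac{2 i \sqrt{173}}{-2981} = \left(0 - 19 + 0\right) + 2 i \sqrt{173} \left(- \frac{1}{2981}\right) = -19 - \frac{2 i \sqrt{173}}{2981}$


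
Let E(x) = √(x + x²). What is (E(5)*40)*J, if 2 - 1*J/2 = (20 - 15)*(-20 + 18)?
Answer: 960*√30 ≈ 5258.1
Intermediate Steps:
J = 24 (J = 4 - 2*(20 - 15)*(-20 + 18) = 4 - 10*(-2) = 4 - 2*(-10) = 4 + 20 = 24)
(E(5)*40)*J = (√(5*(1 + 5))*40)*24 = (√(5*6)*40)*24 = (√30*40)*24 = (40*√30)*24 = 960*√30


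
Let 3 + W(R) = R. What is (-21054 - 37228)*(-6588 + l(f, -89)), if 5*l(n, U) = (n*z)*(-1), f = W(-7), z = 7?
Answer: 383145868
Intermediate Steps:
W(R) = -3 + R
f = -10 (f = -3 - 7 = -10)
l(n, U) = -7*n/5 (l(n, U) = ((n*7)*(-1))/5 = ((7*n)*(-1))/5 = (-7*n)/5 = -7*n/5)
(-21054 - 37228)*(-6588 + l(f, -89)) = (-21054 - 37228)*(-6588 - 7/5*(-10)) = -58282*(-6588 + 14) = -58282*(-6574) = 383145868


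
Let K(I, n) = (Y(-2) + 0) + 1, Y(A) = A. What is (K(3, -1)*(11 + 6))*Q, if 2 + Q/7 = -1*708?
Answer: 84490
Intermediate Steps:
K(I, n) = -1 (K(I, n) = (-2 + 0) + 1 = -2 + 1 = -1)
Q = -4970 (Q = -14 + 7*(-1*708) = -14 + 7*(-708) = -14 - 4956 = -4970)
(K(3, -1)*(11 + 6))*Q = -(11 + 6)*(-4970) = -1*17*(-4970) = -17*(-4970) = 84490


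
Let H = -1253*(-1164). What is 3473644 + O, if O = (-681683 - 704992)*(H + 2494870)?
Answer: -5482024777706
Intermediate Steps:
H = 1458492
O = -5482028251350 (O = (-681683 - 704992)*(1458492 + 2494870) = -1386675*3953362 = -5482028251350)
3473644 + O = 3473644 - 5482028251350 = -5482024777706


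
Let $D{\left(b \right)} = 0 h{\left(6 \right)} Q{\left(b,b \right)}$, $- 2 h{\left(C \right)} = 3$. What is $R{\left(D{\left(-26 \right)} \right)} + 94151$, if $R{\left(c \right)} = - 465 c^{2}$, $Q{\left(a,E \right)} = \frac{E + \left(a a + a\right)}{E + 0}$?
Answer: $94151$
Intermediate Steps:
$h{\left(C \right)} = - \frac{3}{2}$ ($h{\left(C \right)} = \left(- \frac{1}{2}\right) 3 = - \frac{3}{2}$)
$Q{\left(a,E \right)} = \frac{E + a + a^{2}}{E}$ ($Q{\left(a,E \right)} = \frac{E + \left(a^{2} + a\right)}{E} = \frac{E + \left(a + a^{2}\right)}{E} = \frac{E + a + a^{2}}{E}$)
$D{\left(b \right)} = 0$ ($D{\left(b \right)} = 0 \left(- \frac{3}{2}\right) \frac{b + b + b^{2}}{b} = 0 \frac{b^{2} + 2 b}{b} = 0$)
$R{\left(D{\left(-26 \right)} \right)} + 94151 = - 465 \cdot 0^{2} + 94151 = \left(-465\right) 0 + 94151 = 0 + 94151 = 94151$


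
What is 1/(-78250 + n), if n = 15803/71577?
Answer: -71577/5600884447 ≈ -1.2780e-5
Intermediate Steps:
n = 15803/71577 (n = 15803*(1/71577) = 15803/71577 ≈ 0.22078)
1/(-78250 + n) = 1/(-78250 + 15803/71577) = 1/(-5600884447/71577) = -71577/5600884447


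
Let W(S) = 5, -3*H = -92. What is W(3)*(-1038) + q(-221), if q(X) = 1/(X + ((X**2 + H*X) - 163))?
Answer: -648952407/125039 ≈ -5190.0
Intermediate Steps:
H = 92/3 (H = -1/3*(-92) = 92/3 ≈ 30.667)
q(X) = 1/(-163 + X**2 + 95*X/3) (q(X) = 1/(X + ((X**2 + 92*X/3) - 163)) = 1/(X + (-163 + X**2 + 92*X/3)) = 1/(-163 + X**2 + 95*X/3))
W(3)*(-1038) + q(-221) = 5*(-1038) + 3/(-489 + 3*(-221)**2 + 95*(-221)) = -5190 + 3/(-489 + 3*48841 - 20995) = -5190 + 3/(-489 + 146523 - 20995) = -5190 + 3/125039 = -648952407/125039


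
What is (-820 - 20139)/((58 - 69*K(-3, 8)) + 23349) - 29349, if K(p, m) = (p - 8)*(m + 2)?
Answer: -909751912/30997 ≈ -29350.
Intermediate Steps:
K(p, m) = (-8 + p)*(2 + m)
(-820 - 20139)/((58 - 69*K(-3, 8)) + 23349) - 29349 = (-820 - 20139)/((58 - 69*(-16 - 8*8 + 2*(-3) + 8*(-3))) + 23349) - 29349 = -20959/((58 - 69*(-16 - 64 - 6 - 24)) + 23349) - 29349 = -20959/((58 - 69*(-110)) + 23349) - 29349 = -20959/((58 + 7590) + 23349) - 29349 = -20959/(7648 + 23349) - 29349 = -20959/30997 - 29349 = -909751912/30997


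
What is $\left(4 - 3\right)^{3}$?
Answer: $1$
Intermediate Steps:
$\left(4 - 3\right)^{3} = 1^{3} = 1$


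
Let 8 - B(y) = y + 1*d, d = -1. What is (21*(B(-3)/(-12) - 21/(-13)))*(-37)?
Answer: -6216/13 ≈ -478.15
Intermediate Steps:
B(y) = 9 - y (B(y) = 8 - (y + 1*(-1)) = 8 - (y - 1) = 8 - (-1 + y) = 8 + (1 - y) = 9 - y)
(21*(B(-3)/(-12) - 21/(-13)))*(-37) = (21*((9 - 1*(-3))/(-12) - 21/(-13)))*(-37) = (21*((9 + 3)*(-1/12) - 21*(-1/13)))*(-37) = (21*(12*(-1/12) + 21/13))*(-37) = (21*(-1 + 21/13))*(-37) = (21*(8/13))*(-37) = (168/13)*(-37) = -6216/13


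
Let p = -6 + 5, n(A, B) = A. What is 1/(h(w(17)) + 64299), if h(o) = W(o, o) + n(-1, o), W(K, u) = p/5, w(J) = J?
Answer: 5/321489 ≈ 1.5553e-5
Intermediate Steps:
p = -1
W(K, u) = -⅕ (W(K, u) = -1/5 = -1*⅕ = -⅕)
h(o) = -6/5 (h(o) = -⅕ - 1 = -6/5)
1/(h(w(17)) + 64299) = 1/(-6/5 + 64299) = 1/(321489/5) = 5/321489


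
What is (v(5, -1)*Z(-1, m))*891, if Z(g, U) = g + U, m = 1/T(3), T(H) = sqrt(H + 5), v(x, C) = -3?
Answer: 2673 - 2673*sqrt(2)/4 ≈ 1728.0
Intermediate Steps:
T(H) = sqrt(5 + H)
m = sqrt(2)/4 (m = 1/(sqrt(5 + 3)) = 1/(sqrt(8)) = 1/(2*sqrt(2)) = sqrt(2)/4 ≈ 0.35355)
Z(g, U) = U + g
(v(5, -1)*Z(-1, m))*891 = -3*(sqrt(2)/4 - 1)*891 = -3*(-1 + sqrt(2)/4)*891 = (3 - 3*sqrt(2)/4)*891 = 2673 - 2673*sqrt(2)/4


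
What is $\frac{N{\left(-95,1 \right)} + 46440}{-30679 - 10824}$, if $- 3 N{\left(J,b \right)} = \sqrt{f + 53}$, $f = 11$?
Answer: $- \frac{139312}{124509} \approx -1.1189$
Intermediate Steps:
$N{\left(J,b \right)} = - \frac{8}{3}$ ($N{\left(J,b \right)} = - \frac{\sqrt{11 + 53}}{3} = - \frac{\sqrt{64}}{3} = \left(- \frac{1}{3}\right) 8 = - \frac{8}{3}$)
$\frac{N{\left(-95,1 \right)} + 46440}{-30679 - 10824} = \frac{- \frac{8}{3} + 46440}{-30679 - 10824} = \frac{139312}{3 \left(-41503\right)} = \frac{139312}{3} \left(- \frac{1}{41503}\right) = - \frac{139312}{124509}$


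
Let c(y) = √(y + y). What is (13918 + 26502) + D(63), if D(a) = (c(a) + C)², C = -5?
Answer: 40571 - 30*√14 ≈ 40459.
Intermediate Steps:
c(y) = √2*√y (c(y) = √(2*y) = √2*√y)
D(a) = (-5 + √2*√a)² (D(a) = (√2*√a - 5)² = (-5 + √2*√a)²)
(13918 + 26502) + D(63) = (13918 + 26502) + (-5 + √2*√63)² = 40420 + (-5 + √2*(3*√7))² = 40420 + (-5 + 3*√14)²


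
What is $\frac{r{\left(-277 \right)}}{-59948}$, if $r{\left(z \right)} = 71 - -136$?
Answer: $- \frac{207}{59948} \approx -0.003453$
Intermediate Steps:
$r{\left(z \right)} = 207$ ($r{\left(z \right)} = 71 + 136 = 207$)
$\frac{r{\left(-277 \right)}}{-59948} = \frac{207}{-59948} = 207 \left(- \frac{1}{59948}\right) = - \frac{207}{59948}$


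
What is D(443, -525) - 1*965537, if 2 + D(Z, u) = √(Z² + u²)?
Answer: -965539 + √471874 ≈ -9.6485e+5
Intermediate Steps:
D(Z, u) = -2 + √(Z² + u²)
D(443, -525) - 1*965537 = (-2 + √(443² + (-525)²)) - 1*965537 = (-2 + √(196249 + 275625)) - 965537 = (-2 + √471874) - 965537 = -965539 + √471874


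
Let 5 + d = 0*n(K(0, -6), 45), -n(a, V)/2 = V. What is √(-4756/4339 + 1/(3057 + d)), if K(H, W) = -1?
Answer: I*√48040854339261/6621314 ≈ 1.0468*I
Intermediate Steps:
n(a, V) = -2*V
d = -5 (d = -5 + 0*(-2*45) = -5 + 0*(-90) = -5 + 0 = -5)
√(-4756/4339 + 1/(3057 + d)) = √(-4756/4339 + 1/(3057 - 5)) = √(-4756*1/4339 + 1/3052) = √(-4756/4339 + 1/3052) = √(-14510973/13242628) = I*√48040854339261/6621314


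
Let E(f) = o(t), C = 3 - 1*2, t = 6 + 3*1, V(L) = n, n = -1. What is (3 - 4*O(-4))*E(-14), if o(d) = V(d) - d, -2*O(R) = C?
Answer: -50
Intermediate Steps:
V(L) = -1
t = 9 (t = 6 + 3 = 9)
C = 1 (C = 3 - 2 = 1)
O(R) = -½ (O(R) = -½*1 = -½)
o(d) = -1 - d
E(f) = -10 (E(f) = -1 - 1*9 = -1 - 9 = -10)
(3 - 4*O(-4))*E(-14) = (3 - 4*(-½))*(-10) = (3 + 2)*(-10) = 5*(-10) = -50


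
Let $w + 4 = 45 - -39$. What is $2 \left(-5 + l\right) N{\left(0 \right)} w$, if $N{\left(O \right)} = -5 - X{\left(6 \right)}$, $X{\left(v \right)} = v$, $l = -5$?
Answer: $17600$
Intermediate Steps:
$N{\left(O \right)} = -11$ ($N{\left(O \right)} = -5 - 6 = -11$)
$w = 80$ ($w = -4 + \left(45 - -39\right) = -4 + \left(45 + 39\right) = -4 + 84 = 80$)
$2 \left(-5 + l\right) N{\left(0 \right)} w = 2 \left(-5 - 5\right) \left(-11\right) 80 = 2 \left(-10\right) \left(-11\right) 80 = \left(-20\right) \left(-11\right) 80 = 220 \cdot 80 = 17600$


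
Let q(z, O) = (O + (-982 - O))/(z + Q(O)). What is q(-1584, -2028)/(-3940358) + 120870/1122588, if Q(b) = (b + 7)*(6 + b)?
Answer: 13510480714901134/125479469812075323 ≈ 0.10767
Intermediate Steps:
Q(b) = (6 + b)*(7 + b) (Q(b) = (7 + b)*(6 + b) = (6 + b)*(7 + b))
q(z, O) = -982/(42 + z + O² + 13*O) (q(z, O) = (O + (-982 - O))/(z + (42 + O² + 13*O)) = -982/(42 + z + O² + 13*O))
q(-1584, -2028)/(-3940358) + 120870/1122588 = -982/(42 - 1584 + (-2028)² + 13*(-2028))/(-3940358) + 120870/1122588 = -982/(42 - 1584 + 4112784 - 26364)*(-1/3940358) + 120870*(1/1122588) = -982/4084878*(-1/3940358) + 6715/62366 = -982*1/4084878*(-1/3940358) + 6715/62366 = -491/2042439*(-1/3940358) + 6715/62366 = 491/8047940853162 + 6715/62366 = 13510480714901134/125479469812075323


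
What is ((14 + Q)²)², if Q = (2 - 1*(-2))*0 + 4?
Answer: 104976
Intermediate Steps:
Q = 4 (Q = (2 + 2)*0 + 4 = 4*0 + 4 = 0 + 4 = 4)
((14 + Q)²)² = ((14 + 4)²)² = (18²)² = 324² = 104976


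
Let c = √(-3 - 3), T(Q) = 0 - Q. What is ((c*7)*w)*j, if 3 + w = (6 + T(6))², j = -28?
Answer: 588*I*√6 ≈ 1440.3*I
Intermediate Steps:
T(Q) = -Q
c = I*√6 (c = √(-6) = I*√6 ≈ 2.4495*I)
w = -3 (w = -3 + (6 - 1*6)² = -3 + (6 - 6)² = -3 + 0² = -3 + 0 = -3)
((c*7)*w)*j = (((I*√6)*7)*(-3))*(-28) = ((7*I*√6)*(-3))*(-28) = -21*I*√6*(-28) = 588*I*√6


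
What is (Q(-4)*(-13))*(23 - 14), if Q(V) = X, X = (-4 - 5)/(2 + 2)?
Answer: 1053/4 ≈ 263.25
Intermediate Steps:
X = -9/4 ≈ -2.2500
Q(V) = -9/4
(Q(-4)*(-13))*(23 - 14) = (-9/4*(-13))*(23 - 14) = (117/4)*9 = 1053/4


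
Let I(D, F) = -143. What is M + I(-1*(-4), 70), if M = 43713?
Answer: 43570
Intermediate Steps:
M + I(-1*(-4), 70) = 43713 - 143 = 43570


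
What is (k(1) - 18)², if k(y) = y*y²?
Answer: 289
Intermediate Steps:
k(y) = y³
(k(1) - 18)² = (1³ - 18)² = (1 - 18)² = (-17)² = 289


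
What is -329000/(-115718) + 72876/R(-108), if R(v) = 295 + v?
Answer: 4247293984/10819633 ≈ 392.55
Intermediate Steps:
-329000/(-115718) + 72876/R(-108) = -329000/(-115718) + 72876/(295 - 108) = -329000*(-1/115718) + 72876/187 = 164500/57859 + 72876*(1/187) = 164500/57859 + 72876/187 = 4247293984/10819633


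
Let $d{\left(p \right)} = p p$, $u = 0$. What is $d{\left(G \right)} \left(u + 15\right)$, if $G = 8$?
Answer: $960$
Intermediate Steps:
$d{\left(p \right)} = p^{2}$
$d{\left(G \right)} \left(u + 15\right) = 8^{2} \left(0 + 15\right) = 64 \cdot 15 = 960$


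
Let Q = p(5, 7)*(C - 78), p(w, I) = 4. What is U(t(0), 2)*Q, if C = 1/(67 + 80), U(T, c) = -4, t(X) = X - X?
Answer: 183440/147 ≈ 1247.9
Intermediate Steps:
t(X) = 0
C = 1/147 ≈ 0.0068027
Q = -45860/147 (Q = 4*(1/147 - 78) = 4*(-11465/147) = -45860/147 ≈ -311.97)
U(t(0), 2)*Q = -4*(-45860/147) = 183440/147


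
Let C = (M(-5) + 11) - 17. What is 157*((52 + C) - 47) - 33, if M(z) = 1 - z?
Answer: 752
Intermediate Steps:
C = 0 (C = ((1 - 1*(-5)) + 11) - 17 = ((1 + 5) + 11) - 17 = (6 + 11) - 17 = 17 - 17 = 0)
157*((52 + C) - 47) - 33 = 157*((52 + 0) - 47) - 33 = 157*(52 - 47) - 33 = 157*5 - 33 = 785 - 33 = 752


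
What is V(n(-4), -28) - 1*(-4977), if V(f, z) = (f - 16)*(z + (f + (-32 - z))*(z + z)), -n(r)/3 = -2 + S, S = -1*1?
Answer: 7133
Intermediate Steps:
S = -1
n(r) = 9 (n(r) = -3*(-2 - 1) = -3*(-3) = 9)
V(f, z) = (-16 + f)*(z + 2*z*(-32 + f - z)) (V(f, z) = (-16 + f)*(z + (-32 + f - z)*(2*z)) = (-16 + f)*(z + 2*z*(-32 + f - z)))
V(n(-4), -28) - 1*(-4977) = -28*(1008 - 95*9 + 2*9**2 + 32*(-28) - 2*9*(-28)) - 1*(-4977) = -28*(1008 - 855 + 2*81 - 896 + 504) + 4977 = -28*(1008 - 855 + 162 - 896 + 504) + 4977 = -28*(-77) + 4977 = 2156 + 4977 = 7133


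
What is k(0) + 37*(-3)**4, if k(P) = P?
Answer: 2997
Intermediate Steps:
k(0) + 37*(-3)**4 = 0 + 37*(-3)**4 = 0 + 37*81 = 0 + 2997 = 2997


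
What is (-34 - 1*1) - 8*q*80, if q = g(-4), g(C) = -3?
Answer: 1885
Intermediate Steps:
q = -3
(-34 - 1*1) - 8*q*80 = (-34 - 1*1) - 8*(-3)*80 = (-34 - 1) + 24*80 = -35 + 1920 = 1885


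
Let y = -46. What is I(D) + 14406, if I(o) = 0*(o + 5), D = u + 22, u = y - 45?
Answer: 14406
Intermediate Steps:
u = -91 (u = -46 - 45 = -91)
D = -69 (D = -91 + 22 = -69)
I(o) = 0 (I(o) = 0*(5 + o) = 0)
I(D) + 14406 = 0 + 14406 = 14406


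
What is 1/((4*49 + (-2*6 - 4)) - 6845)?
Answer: -1/6665 ≈ -0.00015004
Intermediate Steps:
1/((4*49 + (-2*6 - 4)) - 6845) = 1/((196 + (-12 - 4)) - 6845) = 1/((196 - 16) - 6845) = 1/(180 - 6845) = 1/(-6665) = -1/6665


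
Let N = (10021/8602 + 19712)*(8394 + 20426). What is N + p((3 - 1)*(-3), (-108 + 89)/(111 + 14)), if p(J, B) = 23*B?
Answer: 27767520447883/48875 ≈ 5.6813e+8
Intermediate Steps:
N = 222140164950/391 (N = (10021*(1/8602) + 19712)*28820 = (911/782 + 19712)*28820 = (15415695/782)*28820 = 222140164950/391 ≈ 5.6813e+8)
N + p((3 - 1)*(-3), (-108 + 89)/(111 + 14)) = 222140164950/391 + 23*((-108 + 89)/(111 + 14)) = 222140164950/391 + 23*(-19/125) = 222140164950/391 - 437/125 = 27767520447883/48875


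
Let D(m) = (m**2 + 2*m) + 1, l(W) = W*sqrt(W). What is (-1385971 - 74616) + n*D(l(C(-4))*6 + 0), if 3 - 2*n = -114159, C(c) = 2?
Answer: 15035822 + 1369944*sqrt(2) ≈ 1.6973e+7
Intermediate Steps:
n = 57081 (n = 3/2 - 1/2*(-114159) = 3/2 + 114159/2 = 57081)
l(W) = W**(3/2)
D(m) = 1 + m**2 + 2*m
(-1385971 - 74616) + n*D(l(C(-4))*6 + 0) = (-1385971 - 74616) + 57081*(1 + (2**(3/2)*6 + 0)**2 + 2*(2**(3/2)*6 + 0)) = -1460587 + 57081*(1 + ((2*sqrt(2))*6 + 0)**2 + 2*((2*sqrt(2))*6 + 0)) = -1460587 + 57081*(1 + (12*sqrt(2) + 0)**2 + 2*(12*sqrt(2) + 0)) = -1460587 + 57081*(1 + (12*sqrt(2))**2 + 2*(12*sqrt(2))) = -1460587 + 57081*(1 + 288 + 24*sqrt(2)) = -1460587 + 57081*(289 + 24*sqrt(2)) = -1460587 + (16496409 + 1369944*sqrt(2)) = 15035822 + 1369944*sqrt(2)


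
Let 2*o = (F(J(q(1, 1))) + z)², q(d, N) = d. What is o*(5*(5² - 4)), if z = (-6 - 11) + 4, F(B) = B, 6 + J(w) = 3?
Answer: 13440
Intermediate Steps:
J(w) = -3 (J(w) = -6 + 3 = -3)
z = -13 (z = -17 + 4 = -13)
o = 128 (o = (-3 - 13)²/2 = (½)*(-16)² = (½)*256 = 128)
o*(5*(5² - 4)) = 128*(5*(5² - 4)) = 128*(5*(25 - 4)) = 128*(5*21) = 128*105 = 13440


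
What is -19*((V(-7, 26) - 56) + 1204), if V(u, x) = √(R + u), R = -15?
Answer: -21812 - 19*I*√22 ≈ -21812.0 - 89.118*I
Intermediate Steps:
V(u, x) = √(-15 + u)
-19*((V(-7, 26) - 56) + 1204) = -19*((√(-15 - 7) - 56) + 1204) = -19*((√(-22) - 56) + 1204) = -19*((I*√22 - 56) + 1204) = -19*((-56 + I*√22) + 1204) = -19*(1148 + I*√22) = -21812 - 19*I*√22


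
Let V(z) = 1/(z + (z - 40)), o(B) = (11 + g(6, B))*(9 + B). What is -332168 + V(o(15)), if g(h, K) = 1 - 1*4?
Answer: -114265791/344 ≈ -3.3217e+5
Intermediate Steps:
g(h, K) = -3 (g(h, K) = 1 - 4 = -3)
o(B) = 72 + 8*B (o(B) = (11 - 3)*(9 + B) = 8*(9 + B) = 72 + 8*B)
V(z) = 1/(-40 + 2*z) (V(z) = 1/(z + (-40 + z)) = 1/(-40 + 2*z))
-332168 + V(o(15)) = -332168 + 1/(2*(-20 + (72 + 8*15))) = -332168 + 1/(2*(-20 + (72 + 120))) = -332168 + 1/(2*(-20 + 192)) = -332168 + (½)/172 = -332168 + (½)*(1/172) = -332168 + 1/344 = -114265791/344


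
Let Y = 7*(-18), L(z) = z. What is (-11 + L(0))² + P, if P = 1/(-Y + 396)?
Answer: 63163/522 ≈ 121.00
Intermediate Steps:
Y = -126
P = 1/522 (P = 1/(-1*(-126) + 396) = 1/(126 + 396) = 1/522 ≈ 0.0019157)
(-11 + L(0))² + P = (-11 + 0)² + 1/522 = (-11)² + 1/522 = 121 + 1/522 = 63163/522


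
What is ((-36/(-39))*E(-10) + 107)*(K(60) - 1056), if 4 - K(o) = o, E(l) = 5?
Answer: -1613512/13 ≈ -1.2412e+5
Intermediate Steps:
K(o) = 4 - o
((-36/(-39))*E(-10) + 107)*(K(60) - 1056) = (-36/(-39)*5 + 107)*((4 - 1*60) - 1056) = (-36*(-1/39)*5 + 107)*((4 - 60) - 1056) = ((12/13)*5 + 107)*(-56 - 1056) = (60/13 + 107)*(-1112) = (1451/13)*(-1112) = -1613512/13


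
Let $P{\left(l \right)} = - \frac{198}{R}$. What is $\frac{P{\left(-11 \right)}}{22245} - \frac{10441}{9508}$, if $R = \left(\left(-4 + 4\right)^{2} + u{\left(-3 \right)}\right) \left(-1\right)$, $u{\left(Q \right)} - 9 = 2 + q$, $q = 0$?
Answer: $- \frac{77362967}{70501820} \approx -1.0973$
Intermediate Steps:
$u{\left(Q \right)} = 11$ ($u{\left(Q \right)} = 9 + \left(2 + 0\right) = 9 + 2 = 11$)
$R = -11$ ($R = \left(\left(-4 + 4\right)^{2} + 11\right) \left(-1\right) = \left(0^{2} + 11\right) \left(-1\right) = \left(0 + 11\right) \left(-1\right) = 11 \left(-1\right) = -11$)
$P{\left(l \right)} = 18$ ($P{\left(l \right)} = - \frac{198}{-11} = \left(-198\right) \left(- \frac{1}{11}\right) = 18$)
$\frac{P{\left(-11 \right)}}{22245} - \frac{10441}{9508} = \frac{18}{22245} - \frac{10441}{9508} = 18 \cdot \frac{1}{22245} - \frac{10441}{9508} = \frac{6}{7415} - \frac{10441}{9508} = - \frac{77362967}{70501820}$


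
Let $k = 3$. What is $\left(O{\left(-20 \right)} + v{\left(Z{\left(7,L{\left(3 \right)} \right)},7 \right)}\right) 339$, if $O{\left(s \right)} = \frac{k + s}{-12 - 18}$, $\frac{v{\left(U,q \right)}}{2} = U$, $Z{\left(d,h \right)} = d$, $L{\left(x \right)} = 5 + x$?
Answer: $\frac{49381}{10} \approx 4938.1$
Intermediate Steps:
$v{\left(U,q \right)} = 2 U$
$O{\left(s \right)} = - \frac{1}{10} - \frac{s}{30}$ ($O{\left(s \right)} = \frac{3 + s}{-12 - 18} = \frac{3 + s}{-30} = \left(3 + s\right) \left(- \frac{1}{30}\right) = - \frac{1}{10} - \frac{s}{30}$)
$\left(O{\left(-20 \right)} + v{\left(Z{\left(7,L{\left(3 \right)} \right)},7 \right)}\right) 339 = \left(\left(- \frac{1}{10} - - \frac{2}{3}\right) + 2 \cdot 7\right) 339 = \left(\left(- \frac{1}{10} + \frac{2}{3}\right) + 14\right) 339 = \left(\frac{17}{30} + 14\right) 339 = \frac{437}{30} \cdot 339 = \frac{49381}{10}$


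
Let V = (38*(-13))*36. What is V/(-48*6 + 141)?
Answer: 5928/49 ≈ 120.98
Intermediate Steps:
V = -17784 (V = -494*36 = -17784)
V/(-48*6 + 141) = -17784/(-48*6 + 141) = -17784/(-288 + 141) = -17784/(-147) = -17784*(-1/147) = 5928/49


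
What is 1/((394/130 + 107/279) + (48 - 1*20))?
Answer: 18135/569698 ≈ 0.031833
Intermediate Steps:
1/((394/130 + 107/279) + (48 - 1*20)) = 1/((394*(1/130) + 107*(1/279)) + (48 - 20)) = 1/((197/65 + 107/279) + 28) = 1/(61918/18135 + 28) = 1/(569698/18135) = 18135/569698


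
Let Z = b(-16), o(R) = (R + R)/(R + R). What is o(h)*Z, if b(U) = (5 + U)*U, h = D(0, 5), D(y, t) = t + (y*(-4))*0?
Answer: 176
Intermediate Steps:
D(y, t) = t (D(y, t) = t - 4*y*0 = t + 0 = t)
h = 5
b(U) = U*(5 + U)
o(R) = 1 (o(R) = (2*R)/((2*R)) = (2*R)*(1/(2*R)) = 1)
Z = 176 (Z = -16*(5 - 16) = -16*(-11) = 176)
o(h)*Z = 1*176 = 176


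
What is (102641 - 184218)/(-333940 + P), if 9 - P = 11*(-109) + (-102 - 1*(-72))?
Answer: 81577/332702 ≈ 0.24520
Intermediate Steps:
P = 1238 (P = 9 - (11*(-109) + (-102 - 1*(-72))) = 9 - (-1199 + (-102 + 72)) = 9 - (-1199 - 30) = 9 - 1*(-1229) = 9 + 1229 = 1238)
(102641 - 184218)/(-333940 + P) = (102641 - 184218)/(-333940 + 1238) = -81577/(-332702) = -81577*(-1/332702) = 81577/332702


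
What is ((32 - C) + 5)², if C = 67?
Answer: 900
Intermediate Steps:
((32 - C) + 5)² = ((32 - 1*67) + 5)² = ((32 - 67) + 5)² = (-35 + 5)² = (-30)² = 900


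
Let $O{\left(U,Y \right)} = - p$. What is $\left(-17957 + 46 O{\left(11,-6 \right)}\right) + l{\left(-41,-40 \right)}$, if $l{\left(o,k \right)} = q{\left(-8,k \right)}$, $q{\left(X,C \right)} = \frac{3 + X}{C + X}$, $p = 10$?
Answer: $- \frac{884011}{48} \approx -18417.0$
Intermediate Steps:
$q{\left(X,C \right)} = \frac{3 + X}{C + X}$
$O{\left(U,Y \right)} = -10$ ($O{\left(U,Y \right)} = \left(-1\right) 10 = -10$)
$l{\left(o,k \right)} = - \frac{5}{-8 + k}$ ($l{\left(o,k \right)} = \frac{3 - 8}{k - 8} = \frac{1}{-8 + k} \left(-5\right) = - \frac{5}{-8 + k}$)
$\left(-17957 + 46 O{\left(11,-6 \right)}\right) + l{\left(-41,-40 \right)} = \left(-17957 + 46 \left(-10\right)\right) - \frac{5}{-8 - 40} = \left(-17957 - 460\right) - \frac{5}{-48} = -18417 - - \frac{5}{48} = -18417 + \frac{5}{48} = - \frac{884011}{48}$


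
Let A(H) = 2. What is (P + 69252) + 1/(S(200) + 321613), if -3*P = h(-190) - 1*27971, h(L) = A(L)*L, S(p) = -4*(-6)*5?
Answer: 75963413434/965199 ≈ 78702.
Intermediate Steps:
S(p) = 120 (S(p) = 24*5 = 120)
h(L) = 2*L
P = 28351/3 (P = -(2*(-190) - 1*27971)/3 = -(-380 - 27971)/3 = -⅓*(-28351) = 28351/3 ≈ 9450.3)
(P + 69252) + 1/(S(200) + 321613) = (28351/3 + 69252) + 1/(120 + 321613) = 236107/3 + 1/321733 = 75963413434/965199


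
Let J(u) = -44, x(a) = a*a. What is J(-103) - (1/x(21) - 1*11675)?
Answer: 5129270/441 ≈ 11631.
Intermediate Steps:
x(a) = a²
J(-103) - (1/x(21) - 1*11675) = -44 - (1/(21²) - 1*11675) = -44 - (1/441 - 11675) = -44 - 1*(-5148674/441) = -44 + 5148674/441 = 5129270/441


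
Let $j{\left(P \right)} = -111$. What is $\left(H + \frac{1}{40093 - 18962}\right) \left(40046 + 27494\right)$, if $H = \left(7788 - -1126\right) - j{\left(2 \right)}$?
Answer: $\frac{1170942674640}{1921} \approx 6.0955 \cdot 10^{8}$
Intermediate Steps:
$H = 9025$ ($H = \left(7788 - -1126\right) - -111 = \left(7788 + 1126\right) + 111 = 8914 + 111 = 9025$)
$\left(H + \frac{1}{40093 - 18962}\right) \left(40046 + 27494\right) = \left(9025 + \frac{1}{40093 - 18962}\right) \left(40046 + 27494\right) = \left(9025 + \frac{1}{21131}\right) 67540 = \frac{190707276}{21131} \cdot 67540 = \frac{1170942674640}{1921}$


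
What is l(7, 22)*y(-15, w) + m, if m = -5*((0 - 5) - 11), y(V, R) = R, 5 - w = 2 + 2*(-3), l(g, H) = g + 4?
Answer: 179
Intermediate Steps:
l(g, H) = 4 + g
w = 9 (w = 5 - (2 + 2*(-3)) = 5 - (2 - 6) = 5 - 1*(-4) = 5 + 4 = 9)
m = 80 (m = -5*(-5 - 11) = -5*(-16) = 80)
l(7, 22)*y(-15, w) + m = (4 + 7)*9 + 80 = 11*9 + 80 = 99 + 80 = 179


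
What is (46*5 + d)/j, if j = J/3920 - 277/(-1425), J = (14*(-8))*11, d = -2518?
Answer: 438900/23 ≈ 19083.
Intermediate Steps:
J = -1232 (J = -112*11 = -1232)
j = -1196/9975 (j = -1232/3920 - 277/(-1425) = -1232*1/3920 - 277*(-1/1425) = -11/35 + 277/1425 = -1196/9975 ≈ -0.11990)
(46*5 + d)/j = (46*5 - 2518)/(-1196/9975) = (230 - 2518)*(-9975/1196) = -2288*(-9975/1196) = 438900/23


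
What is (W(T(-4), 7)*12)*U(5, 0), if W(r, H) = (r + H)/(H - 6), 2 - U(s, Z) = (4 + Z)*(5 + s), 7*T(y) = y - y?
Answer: -3192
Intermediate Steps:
T(y) = 0 (T(y) = (y - y)/7 = (⅐)*0 = 0)
U(s, Z) = 2 - (4 + Z)*(5 + s)
W(r, H) = (H + r)/(-6 + H)
(W(T(-4), 7)*12)*U(5, 0) = (((7 + 0)/(-6 + 7))*12)*(-18 - 5*0 - 4*5 - 1*0*5) = ((7/1)*12)*(-18 + 0 - 20 + 0) = ((1*7)*12)*(-38) = (7*12)*(-38) = 84*(-38) = -3192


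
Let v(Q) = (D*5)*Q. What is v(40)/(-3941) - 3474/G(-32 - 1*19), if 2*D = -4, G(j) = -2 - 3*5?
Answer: 13697834/66997 ≈ 204.45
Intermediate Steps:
G(j) = -17 (G(j) = -2 - 15 = -17)
D = -2 (D = (½)*(-4) = -2)
v(Q) = -10*Q (v(Q) = (-2*5)*Q = -10*Q)
v(40)/(-3941) - 3474/G(-32 - 1*19) = -10*40/(-3941) - 3474/(-17) = -400*(-1/3941) - 3474*(-1/17) = 400/3941 + 3474/17 = 13697834/66997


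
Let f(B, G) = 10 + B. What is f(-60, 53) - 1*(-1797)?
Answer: 1747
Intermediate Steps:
f(-60, 53) - 1*(-1797) = (10 - 60) - 1*(-1797) = -50 + 1797 = 1747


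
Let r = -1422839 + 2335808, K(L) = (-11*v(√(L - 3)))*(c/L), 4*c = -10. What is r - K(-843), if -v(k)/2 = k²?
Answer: 256559799/281 ≈ 9.1302e+5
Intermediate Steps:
c = -5/2 (c = (¼)*(-10) = -5/2 ≈ -2.5000)
v(k) = -2*k²
K(L) = -5*(-66 + 22*L)/(2*L) (K(L) = (-(-22)*(√(L - 3))²)*(-5/(2*L)) = (-(-22)*(√(-3 + L))²)*(-5/(2*L)) = (-(-22)*(-3 + L))*(-5/(2*L)) = (-11*(6 - 2*L))*(-5/(2*L)) = (-66 + 22*L)*(-5/(2*L)) = -5*(-66 + 22*L)/(2*L))
r = 912969
r - K(-843) = 912969 - (-55 + 165/(-843)) = 912969 - (-55 + 165*(-1/843)) = 912969 - (-55 - 55/281) = 912969 - 1*(-15510/281) = 912969 + 15510/281 = 256559799/281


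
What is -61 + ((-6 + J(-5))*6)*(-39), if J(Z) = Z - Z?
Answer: 1343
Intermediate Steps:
J(Z) = 0
-61 + ((-6 + J(-5))*6)*(-39) = -61 + ((-6 + 0)*6)*(-39) = -61 - 6*6*(-39) = -61 - 36*(-39) = -61 + 1404 = 1343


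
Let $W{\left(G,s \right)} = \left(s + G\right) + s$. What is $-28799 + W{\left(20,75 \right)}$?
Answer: $-28629$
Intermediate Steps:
$W{\left(G,s \right)} = G + 2 s$ ($W{\left(G,s \right)} = \left(G + s\right) + s = G + 2 s$)
$-28799 + W{\left(20,75 \right)} = -28799 + \left(20 + 2 \cdot 75\right) = -28799 + \left(20 + 150\right) = -28799 + 170 = -28629$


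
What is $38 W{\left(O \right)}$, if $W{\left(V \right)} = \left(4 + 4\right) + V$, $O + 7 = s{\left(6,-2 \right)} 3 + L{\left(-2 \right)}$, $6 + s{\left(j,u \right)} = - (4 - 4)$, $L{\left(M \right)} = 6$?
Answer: $-418$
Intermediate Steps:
$s{\left(j,u \right)} = -6$ ($s{\left(j,u \right)} = -6 - \left(4 - 4\right) = -6 - 0 = -6 + 0 = -6$)
$O = -19$ ($O = -7 + \left(\left(-6\right) 3 + 6\right) = -7 + \left(-18 + 6\right) = -7 - 12 = -19$)
$W{\left(V \right)} = 8 + V$
$38 W{\left(O \right)} = 38 \left(8 - 19\right) = 38 \left(-11\right) = -418$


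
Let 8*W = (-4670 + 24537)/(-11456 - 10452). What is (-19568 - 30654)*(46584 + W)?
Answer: -205018214817299/87632 ≈ -2.3395e+9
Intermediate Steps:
W = -19867/175264 (W = ((-4670 + 24537)/(-11456 - 10452))/8 = (19867/(-21908))/8 = (19867*(-1/21908))/8 = (⅛)*(-19867/21908) = -19867/175264 ≈ -0.11335)
(-19568 - 30654)*(46584 + W) = (-19568 - 30654)*(46584 - 19867/175264) = -50222*8164478309/175264 = -205018214817299/87632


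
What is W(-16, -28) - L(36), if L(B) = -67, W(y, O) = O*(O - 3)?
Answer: 935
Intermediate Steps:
W(y, O) = O*(-3 + O)
W(-16, -28) - L(36) = -28*(-3 - 28) - 1*(-67) = -28*(-31) + 67 = 868 + 67 = 935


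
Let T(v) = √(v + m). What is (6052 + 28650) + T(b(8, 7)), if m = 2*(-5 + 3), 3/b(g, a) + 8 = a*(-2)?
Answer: 34702 + I*√2002/22 ≈ 34702.0 + 2.0338*I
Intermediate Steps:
b(g, a) = 3/(-8 - 2*a) (b(g, a) = 3/(-8 + a*(-2)) = 3/(-8 - 2*a))
m = -4 (m = 2*(-2) = -4)
T(v) = √(-4 + v) (T(v) = √(v - 4) = √(-4 + v))
(6052 + 28650) + T(b(8, 7)) = (6052 + 28650) + √(-4 - 3/(8 + 2*7)) = 34702 + √(-4 - 3/(8 + 14)) = 34702 + √(-4 - 3/22) = 34702 + √(-91/22) = 34702 + I*√2002/22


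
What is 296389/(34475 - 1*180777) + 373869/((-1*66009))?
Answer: -24754041313/3219082906 ≈ -7.6898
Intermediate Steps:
296389/(34475 - 1*180777) + 373869/((-1*66009)) = 296389/(34475 - 180777) + 373869/(-66009) = 296389/(-146302) + 373869*(-1/66009) = 296389*(-1/146302) - 124623/22003 = -296389/146302 - 124623/22003 = -24754041313/3219082906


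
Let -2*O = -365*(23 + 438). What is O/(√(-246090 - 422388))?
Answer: -168265*I*√668478/1336956 ≈ -102.9*I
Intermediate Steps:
O = 168265/2 (O = -(-365)*(23 + 438)/2 = -(-365)*461/2 = -½*(-168265) = 168265/2 ≈ 84133.)
O/(√(-246090 - 422388)) = 168265/(2*(√(-246090 - 422388))) = 168265/(2*(√(-668478))) = 168265/(2*((I*√668478))) = 168265*(-I*√668478/668478)/2 = -168265*I*√668478/1336956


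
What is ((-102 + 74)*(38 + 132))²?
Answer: 22657600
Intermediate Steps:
((-102 + 74)*(38 + 132))² = (-28*170)² = (-4760)² = 22657600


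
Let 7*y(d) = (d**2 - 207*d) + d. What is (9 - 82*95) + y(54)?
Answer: -62675/7 ≈ -8953.6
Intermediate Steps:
y(d) = -206*d/7 + d**2/7 (y(d) = ((d**2 - 207*d) + d)/7 = (d**2 - 206*d)/7 = -206*d/7 + d**2/7)
(9 - 82*95) + y(54) = (9 - 82*95) + (1/7)*54*(-206 + 54) = (9 - 7790) + (1/7)*54*(-152) = -7781 - 8208/7 = -62675/7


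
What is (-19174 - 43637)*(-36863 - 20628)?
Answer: 3611067201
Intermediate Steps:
(-19174 - 43637)*(-36863 - 20628) = -62811*(-57491) = 3611067201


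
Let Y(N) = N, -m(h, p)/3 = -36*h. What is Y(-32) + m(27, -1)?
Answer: 2884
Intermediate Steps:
m(h, p) = 108*h (m(h, p) = -(-108)*h = 108*h)
Y(-32) + m(27, -1) = -32 + 108*27 = -32 + 2916 = 2884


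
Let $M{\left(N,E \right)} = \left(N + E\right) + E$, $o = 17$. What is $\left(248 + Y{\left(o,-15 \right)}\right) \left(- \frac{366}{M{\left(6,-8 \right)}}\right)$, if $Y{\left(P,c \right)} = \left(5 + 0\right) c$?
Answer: $\frac{31659}{5} \approx 6331.8$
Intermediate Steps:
$Y{\left(P,c \right)} = 5 c$
$M{\left(N,E \right)} = N + 2 E$ ($M{\left(N,E \right)} = \left(E + N\right) + E = N + 2 E$)
$\left(248 + Y{\left(o,-15 \right)}\right) \left(- \frac{366}{M{\left(6,-8 \right)}}\right) = \left(248 + 5 \left(-15\right)\right) \left(- \frac{366}{6 + 2 \left(-8\right)}\right) = \left(248 - 75\right) \left(- \frac{366}{6 - 16}\right) = 173 \left(- \frac{366}{-10}\right) = 173 \left(\left(-366\right) \left(- \frac{1}{10}\right)\right) = 173 \cdot \frac{183}{5} = \frac{31659}{5}$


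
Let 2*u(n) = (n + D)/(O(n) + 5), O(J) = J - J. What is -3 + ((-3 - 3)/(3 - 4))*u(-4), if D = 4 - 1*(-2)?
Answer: -9/5 ≈ -1.8000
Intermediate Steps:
D = 6 (D = 4 + 2 = 6)
O(J) = 0
u(n) = 3/5 + n/10 (u(n) = ((n + 6)/(0 + 5))/2 = ((6 + n)/5)/2 = ((6 + n)*(1/5))/2 = (6/5 + n/5)/2 = 3/5 + n/10)
-3 + ((-3 - 3)/(3 - 4))*u(-4) = -3 + ((-3 - 3)/(3 - 4))*(3/5 + (1/10)*(-4)) = -3 + (-6/(-1))*(3/5 - 2/5) = -3 - 6*(-1)*(1/5) = -3 + 6*(1/5) = -3 + 6/5 = -9/5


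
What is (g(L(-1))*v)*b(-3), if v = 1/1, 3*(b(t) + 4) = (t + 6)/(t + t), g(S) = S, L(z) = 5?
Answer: -125/6 ≈ -20.833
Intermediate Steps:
b(t) = -4 + (6 + t)/(6*t) (b(t) = -4 + ((t + 6)/(t + t))/3 = -4 + ((6 + t)/((2*t)))/3 = -4 + ((6 + t)*(1/(2*t)))/3 = -4 + ((6 + t)/(2*t))/3 = -4 + (6 + t)/(6*t))
v = 1 (v = 1*1 = 1)
(g(L(-1))*v)*b(-3) = (5*1)*(-23/6 + 1/(-3)) = 5*(-23/6 - ⅓) = 5*(-25/6) = -125/6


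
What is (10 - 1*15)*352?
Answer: -1760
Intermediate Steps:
(10 - 1*15)*352 = (10 - 15)*352 = -5*352 = -1760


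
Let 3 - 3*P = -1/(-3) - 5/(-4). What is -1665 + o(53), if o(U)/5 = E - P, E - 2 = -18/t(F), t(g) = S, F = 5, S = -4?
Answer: -58855/36 ≈ -1634.9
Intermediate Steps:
t(g) = -4
E = 13/2 (E = 2 - 18/(-4) = 2 - 18*(-1/4) = 2 + 9/2 = 13/2 ≈ 6.5000)
P = 17/36 (P = 1 - (-1/(-3) - 5/(-4))/3 = 1 - (-1*(-1/3) - 5*(-1/4))/3 = 1 - (1/3 + 5/4)/3 = 1 - 1/3*19/12 = 1 - 19/36 = 17/36 ≈ 0.47222)
o(U) = 1085/36 (o(U) = 5*(13/2 - 1*17/36) = 5*(13/2 - 17/36) = 5*(217/36) = 1085/36)
-1665 + o(53) = -1665 + 1085/36 = -58855/36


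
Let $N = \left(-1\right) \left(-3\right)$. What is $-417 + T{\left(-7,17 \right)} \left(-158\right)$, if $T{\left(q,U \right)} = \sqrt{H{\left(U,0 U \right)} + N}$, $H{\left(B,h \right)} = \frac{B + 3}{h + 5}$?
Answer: $-417 - 158 \sqrt{7} \approx -835.03$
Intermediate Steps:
$H{\left(B,h \right)} = \frac{3 + B}{5 + h}$
$N = 3$
$T{\left(q,U \right)} = \sqrt{\frac{18}{5} + \frac{U}{5}}$ ($T{\left(q,U \right)} = \sqrt{\frac{3 + U}{5 + 0 U} + 3} = \sqrt{\frac{3 + U}{5 + 0} + 3} = \sqrt{\frac{3 + U}{5} + 3} = \sqrt{\left(\frac{3}{5} + \frac{U}{5}\right) + 3} = \sqrt{\frac{18}{5} + \frac{U}{5}}$)
$-417 + T{\left(-7,17 \right)} \left(-158\right) = -417 + \frac{\sqrt{90 + 5 \cdot 17}}{5} \left(-158\right) = -417 + \frac{\sqrt{90 + 85}}{5} \left(-158\right) = -417 + \frac{\sqrt{175}}{5} \left(-158\right) = -417 + \frac{5 \sqrt{7}}{5} \left(-158\right) = -417 + \sqrt{7} \left(-158\right) = -417 - 158 \sqrt{7}$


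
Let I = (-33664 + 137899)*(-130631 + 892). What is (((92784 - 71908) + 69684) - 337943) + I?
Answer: -13523592048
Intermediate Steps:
I = -13523344665 (I = 104235*(-129739) = -13523344665)
(((92784 - 71908) + 69684) - 337943) + I = (((92784 - 71908) + 69684) - 337943) - 13523344665 = ((20876 + 69684) - 337943) - 13523344665 = (90560 - 337943) - 13523344665 = -247383 - 13523344665 = -13523592048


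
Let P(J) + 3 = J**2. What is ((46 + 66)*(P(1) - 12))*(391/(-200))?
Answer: 76636/25 ≈ 3065.4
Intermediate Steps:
P(J) = -3 + J**2
((46 + 66)*(P(1) - 12))*(391/(-200)) = ((46 + 66)*((-3 + 1**2) - 12))*(391/(-200)) = (112*((-3 + 1) - 12))*(391*(-1/200)) = (112*(-2 - 12))*(-391/200) = (112*(-14))*(-391/200) = -1568*(-391/200) = 76636/25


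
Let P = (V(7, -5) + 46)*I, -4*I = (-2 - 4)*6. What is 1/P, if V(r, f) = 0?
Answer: 1/414 ≈ 0.0024155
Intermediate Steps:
I = 9 (I = -(-2 - 4)*6/4 = -(-3)*6/2 = -1/4*(-36) = 9)
P = 414 (P = (0 + 46)*9 = 46*9 = 414)
1/P = 1/414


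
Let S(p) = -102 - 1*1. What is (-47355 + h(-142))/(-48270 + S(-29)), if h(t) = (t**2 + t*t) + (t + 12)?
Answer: 7157/48373 ≈ 0.14795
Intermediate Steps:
h(t) = 12 + t + 2*t**2 (h(t) = (t**2 + t**2) + (12 + t) = 2*t**2 + (12 + t) = 12 + t + 2*t**2)
S(p) = -103 (S(p) = -102 - 1 = -103)
(-47355 + h(-142))/(-48270 + S(-29)) = (-47355 + (12 - 142 + 2*(-142)**2))/(-48270 - 103) = (-47355 + (12 - 142 + 2*20164))/(-48373) = (-47355 + (12 - 142 + 40328))*(-1/48373) = (-47355 + 40198)*(-1/48373) = -7157*(-1/48373) = 7157/48373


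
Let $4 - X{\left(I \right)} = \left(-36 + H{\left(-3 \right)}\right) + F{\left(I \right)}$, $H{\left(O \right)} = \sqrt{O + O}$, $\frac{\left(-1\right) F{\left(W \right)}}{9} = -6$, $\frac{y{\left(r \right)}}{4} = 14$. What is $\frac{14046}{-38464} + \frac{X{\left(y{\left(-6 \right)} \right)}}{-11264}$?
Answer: $- \frac{1231841}{3384832} + \frac{i \sqrt{6}}{11264} \approx -0.36393 + 0.00021746 i$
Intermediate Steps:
$y{\left(r \right)} = 56$ ($y{\left(r \right)} = 4 \cdot 14 = 56$)
$F{\left(W \right)} = 54$ ($F{\left(W \right)} = \left(-9\right) \left(-6\right) = 54$)
$H{\left(O \right)} = \sqrt{2} \sqrt{O}$ ($H{\left(O \right)} = \sqrt{2 O} = \sqrt{2} \sqrt{O}$)
$X{\left(I \right)} = -14 - i \sqrt{6}$ ($X{\left(I \right)} = 4 - \left(\left(-36 + \sqrt{2} \sqrt{-3}\right) + 54\right) = 4 - \left(\left(-36 + \sqrt{2} i \sqrt{3}\right) + 54\right) = 4 - \left(\left(-36 + i \sqrt{6}\right) + 54\right) = 4 - \left(18 + i \sqrt{6}\right) = -14 - i \sqrt{6}$)
$\frac{14046}{-38464} + \frac{X{\left(y{\left(-6 \right)} \right)}}{-11264} = \frac{14046}{-38464} + \frac{-14 - i \sqrt{6}}{-11264} = 14046 \left(- \frac{1}{38464}\right) + \left(-14 - i \sqrt{6}\right) \left(- \frac{1}{11264}\right) = - \frac{7023}{19232} + \left(\frac{7}{5632} + \frac{i \sqrt{6}}{11264}\right) = - \frac{1231841}{3384832} + \frac{i \sqrt{6}}{11264}$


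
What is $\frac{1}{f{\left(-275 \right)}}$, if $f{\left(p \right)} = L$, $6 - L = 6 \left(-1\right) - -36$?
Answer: $- \frac{1}{24} \approx -0.041667$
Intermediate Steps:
$L = -24$ ($L = 6 - \left(6 \left(-1\right) - -36\right) = 6 - \left(-6 + 36\right) = 6 - 30 = -24$)
$f{\left(p \right)} = -24$
$\frac{1}{f{\left(-275 \right)}} = \frac{1}{-24} = - \frac{1}{24}$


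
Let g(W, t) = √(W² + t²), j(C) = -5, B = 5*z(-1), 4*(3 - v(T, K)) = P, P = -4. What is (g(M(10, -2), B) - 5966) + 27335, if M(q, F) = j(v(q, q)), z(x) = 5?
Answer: 21369 + 5*√26 ≈ 21395.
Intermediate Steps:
v(T, K) = 4 (v(T, K) = 3 - ¼*(-4) = 3 + 1 = 4)
B = 25 (B = 5*5 = 25)
M(q, F) = -5
(g(M(10, -2), B) - 5966) + 27335 = (√((-5)² + 25²) - 5966) + 27335 = (√(25 + 625) - 5966) + 27335 = (√650 - 5966) + 27335 = (5*√26 - 5966) + 27335 = (-5966 + 5*√26) + 27335 = 21369 + 5*√26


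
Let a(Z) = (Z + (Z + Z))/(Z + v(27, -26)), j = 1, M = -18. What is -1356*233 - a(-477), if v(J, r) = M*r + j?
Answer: -2529015/8 ≈ -3.1613e+5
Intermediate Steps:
v(J, r) = 1 - 18*r (v(J, r) = -18*r + 1 = 1 - 18*r)
a(Z) = 3*Z/(469 + Z) (a(Z) = (Z + (Z + Z))/(Z + (1 - 18*(-26))) = (Z + 2*Z)/(Z + (1 + 468)) = (3*Z)/(Z + 469) = (3*Z)/(469 + Z) = 3*Z/(469 + Z))
-1356*233 - a(-477) = -1356*233 - 3*(-477)/(469 - 477) = -315948 - 3*(-477)/(-8) = -315948 - 3*(-477)*(-1)/8 = -315948 - 1*1431/8 = -315948 - 1431/8 = -2529015/8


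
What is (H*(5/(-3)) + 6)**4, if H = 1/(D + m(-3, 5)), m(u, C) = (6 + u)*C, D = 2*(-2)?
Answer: 1387488001/1185921 ≈ 1170.0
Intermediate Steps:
D = -4
m(u, C) = C*(6 + u)
H = 1/11 (H = 1/(-4 + 5*(6 - 3)) = 1/(-4 + 5*3) = 1/(-4 + 15) = 1/11 ≈ 0.090909)
(H*(5/(-3)) + 6)**4 = ((5/(-3))/11 + 6)**4 = ((5*(-1/3))/11 + 6)**4 = ((1/11)*(-5/3) + 6)**4 = (-5/33 + 6)**4 = (193/33)**4 = 1387488001/1185921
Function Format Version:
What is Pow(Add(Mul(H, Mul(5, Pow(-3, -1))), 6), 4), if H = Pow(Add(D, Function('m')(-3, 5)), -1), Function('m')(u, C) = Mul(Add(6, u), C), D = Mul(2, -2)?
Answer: Rational(1387488001, 1185921) ≈ 1170.0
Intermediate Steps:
D = -4
Function('m')(u, C) = Mul(C, Add(6, u))
H = Rational(1, 11) (H = Pow(Add(-4, Mul(5, Add(6, -3))), -1) = Pow(Add(-4, Mul(5, 3)), -1) = Pow(Add(-4, 15), -1) = Pow(11, -1) = Rational(1, 11) ≈ 0.090909)
Pow(Add(Mul(H, Mul(5, Pow(-3, -1))), 6), 4) = Pow(Add(Mul(Rational(1, 11), Mul(5, Pow(-3, -1))), 6), 4) = Pow(Add(Mul(Rational(1, 11), Mul(5, Rational(-1, 3))), 6), 4) = Pow(Add(Mul(Rational(1, 11), Rational(-5, 3)), 6), 4) = Pow(Add(Rational(-5, 33), 6), 4) = Pow(Rational(193, 33), 4) = Rational(1387488001, 1185921)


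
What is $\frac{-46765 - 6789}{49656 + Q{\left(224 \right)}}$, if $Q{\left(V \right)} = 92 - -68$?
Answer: $- \frac{26777}{24908} \approx -1.075$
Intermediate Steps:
$Q{\left(V \right)} = 160$ ($Q{\left(V \right)} = 92 + 68 = 160$)
$\frac{-46765 - 6789}{49656 + Q{\left(224 \right)}} = \frac{-46765 - 6789}{49656 + 160} = \frac{-46765 - 6789}{49816} = \left(-53554\right) \frac{1}{49816} = - \frac{26777}{24908}$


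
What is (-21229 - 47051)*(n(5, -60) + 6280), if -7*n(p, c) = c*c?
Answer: -2755780800/7 ≈ -3.9368e+8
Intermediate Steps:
n(p, c) = -c²/7 (n(p, c) = -c*c/7 = -c²/7)
(-21229 - 47051)*(n(5, -60) + 6280) = (-21229 - 47051)*(-⅐*(-60)² + 6280) = -68280*(-⅐*3600 + 6280) = -68280*(-3600/7 + 6280) = -68280*40360/7 = -2755780800/7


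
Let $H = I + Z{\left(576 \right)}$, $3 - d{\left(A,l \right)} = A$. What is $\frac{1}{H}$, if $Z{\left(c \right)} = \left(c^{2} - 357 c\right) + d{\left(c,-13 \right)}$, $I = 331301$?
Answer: $\frac{1}{456872} \approx 2.1888 \cdot 10^{-6}$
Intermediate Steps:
$d{\left(A,l \right)} = 3 - A$
$Z{\left(c \right)} = 3 + c^{2} - 358 c$ ($Z{\left(c \right)} = \left(c^{2} - 357 c\right) - \left(-3 + c\right) = 3 + c^{2} - 358 c$)
$H = 456872$ ($H = 331301 + \left(3 + 576^{2} - 206208\right) = 331301 + \left(3 + 331776 - 206208\right) = 331301 + 125571 = 456872$)
$\frac{1}{H} = \frac{1}{456872}$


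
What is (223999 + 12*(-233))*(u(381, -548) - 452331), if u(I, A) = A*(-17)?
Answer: -97996247045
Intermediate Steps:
u(I, A) = -17*A
(223999 + 12*(-233))*(u(381, -548) - 452331) = (223999 + 12*(-233))*(-17*(-548) - 452331) = (223999 - 2796)*(9316 - 452331) = 221203*(-443015) = -97996247045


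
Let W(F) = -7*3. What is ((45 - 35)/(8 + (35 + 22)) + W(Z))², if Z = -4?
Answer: 73441/169 ≈ 434.56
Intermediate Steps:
W(F) = -21
((45 - 35)/(8 + (35 + 22)) + W(Z))² = ((45 - 35)/(8 + (35 + 22)) - 21)² = (10/(8 + 57) - 21)² = (10/65 - 21)² = (10*(1/65) - 21)² = (2/13 - 21)² = (-271/13)² = 73441/169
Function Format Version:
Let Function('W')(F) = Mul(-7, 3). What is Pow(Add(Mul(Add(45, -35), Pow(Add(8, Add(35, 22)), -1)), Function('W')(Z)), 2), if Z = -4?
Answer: Rational(73441, 169) ≈ 434.56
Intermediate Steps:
Function('W')(F) = -21
Pow(Add(Mul(Add(45, -35), Pow(Add(8, Add(35, 22)), -1)), Function('W')(Z)), 2) = Pow(Add(Mul(Add(45, -35), Pow(Add(8, Add(35, 22)), -1)), -21), 2) = Pow(Add(Mul(10, Pow(Add(8, 57), -1)), -21), 2) = Pow(Add(Mul(10, Pow(65, -1)), -21), 2) = Pow(Add(Mul(10, Rational(1, 65)), -21), 2) = Pow(Add(Rational(2, 13), -21), 2) = Pow(Rational(-271, 13), 2) = Rational(73441, 169)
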